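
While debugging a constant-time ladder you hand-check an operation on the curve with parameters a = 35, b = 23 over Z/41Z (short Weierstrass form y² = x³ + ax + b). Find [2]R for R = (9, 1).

(33, 25)

tangent at (9, 1): λ = (3·9² + 35)/(2·1) ≡ 32/2. 2⁻¹ ≡ 21 (mod 41) since 2·21 = 42 ≡ 1, so λ ≡ 32·21 ≡ 16.
  x = λ² - 9 - 9 = 256 - 18 ≡ 33; y = λ·(9 - 33) - 1 ≡ 25. → (33, 25)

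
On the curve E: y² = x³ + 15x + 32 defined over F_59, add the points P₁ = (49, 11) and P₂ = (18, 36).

(1, 15)

(49, 11) + (18, 36). λ = (36 - 11)/(18 - 49) ≡ 25/28 mod 59. 28⁻¹ ≡ 19 (mod 59), so λ ≡ 3.
  x = λ² - 49 - 18 = 9 - 67 ≡ 1; y = λ·(49 - 1) - 11 ≡ 15. → (1, 15)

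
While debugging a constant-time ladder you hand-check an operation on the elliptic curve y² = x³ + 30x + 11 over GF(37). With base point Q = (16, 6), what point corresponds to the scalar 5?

(22, 21)

Repeated addition: build up to 5Q.
2Q: tangent at (16, 6): λ = (3·16² + 30)/(2·6) ≡ 21/12. 12⁻¹ ≡ 34 (mod 37), so λ ≡ 21·34 ≡ 11.
  x = λ² - 16 - 16 = 121 - 32 ≡ 15; y = λ·(16 - 15) - 6 ≡ 5. → (15, 5)
3Q: (15, 5) + (16, 6). λ = (6 - 5)/(16 - 15) ≡ 1/1 mod 37. 1⁻¹ ≡ 1 (mod 37) since 1·1 = 1 ≡ 1, so λ ≡ 1.
  x = λ² - 15 - 16 = 1 - 31 ≡ 7; y = λ·(15 - 7) - 5 ≡ 3. → (7, 3)
4Q: (7, 3) + (16, 6). λ = (6 - 3)/(16 - 7) ≡ 3/9 mod 37. 9⁻¹ ≡ 33 (mod 37) since 9·33 = 297 ≡ 1, so λ ≡ 25.
  x = λ² - 7 - 16 = 625 - 23 ≡ 10; y = λ·(7 - 10) - 3 ≡ 33. → (10, 33)
5Q: (10, 33) + (16, 6). λ = (6 - 33)/(16 - 10) ≡ 10/6 mod 37. 6⁻¹ ≡ 31 (mod 37), so λ ≡ 14.
  x = λ² - 10 - 16 = 196 - 26 ≡ 22; y = λ·(10 - 22) - 33 ≡ 21. → (22, 21)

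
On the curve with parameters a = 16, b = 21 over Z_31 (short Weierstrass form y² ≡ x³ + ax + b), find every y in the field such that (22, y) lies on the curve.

x³ + 16x + 21 = 11021 ≡ 16 (mod 31).
Square roots of 16 mod 31: 4 and 27 (since 4² = 16 ≡ 16).

4, 27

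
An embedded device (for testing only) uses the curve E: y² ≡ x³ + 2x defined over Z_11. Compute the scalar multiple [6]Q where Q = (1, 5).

Double-and-add on 6 = (110)₂. Start with Q = (1, 5) for the leading 1-bit.
double: tangent at (1, 5): λ = (3·1² + 2)/(2·5) ≡ 5/10. 10⁻¹ ≡ 10 (mod 11), so λ ≡ 5·10 ≡ 6.
  x = λ² - 1 - 1 = 36 - 2 ≡ 1; y = λ·(1 - 1) - 5 ≡ 6. → (1, 6)
add Q: (1, 6) + (1, 5): same x and y₁ ≡ -y₂, so the sum is ∞.
double: ∞ + ∞ = ∞ (identity).

O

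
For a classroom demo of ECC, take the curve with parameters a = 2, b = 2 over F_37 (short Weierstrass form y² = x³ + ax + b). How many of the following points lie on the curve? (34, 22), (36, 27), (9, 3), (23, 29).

1

(34, 22): 22² ≡ 3, rhs ≡ 6 → off.
(36, 27): 27² ≡ 26, rhs ≡ 36 → off.
(9, 3): 3² ≡ 9, rhs ≡ 9 → on.
(23, 29): 29² ≡ 27, rhs ≡ 5 → off.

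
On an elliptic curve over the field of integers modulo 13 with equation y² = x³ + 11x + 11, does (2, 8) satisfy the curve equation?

y² = 8² ≡ 12; x³ + 11x + 11 = 41 ≡ 2 (mod 13). 12 ≠ 2.

no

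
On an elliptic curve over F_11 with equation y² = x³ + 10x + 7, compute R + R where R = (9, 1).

(4, 10)

tangent at (9, 1): λ = (3·9² + 10)/(2·1) ≡ 0/2. 2⁻¹ ≡ 6 (mod 11), so λ ≡ 0·6 ≡ 0.
  x = λ² - 9 - 9 = 0 - 18 ≡ 4; y = λ·(9 - 4) - 1 ≡ 10. → (4, 10)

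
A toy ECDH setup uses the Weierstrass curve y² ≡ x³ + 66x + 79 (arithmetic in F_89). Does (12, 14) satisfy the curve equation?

yes

y² = 14² ≡ 18; x³ + 66x + 79 = 2599 ≡ 18 (mod 89). 18 = 18.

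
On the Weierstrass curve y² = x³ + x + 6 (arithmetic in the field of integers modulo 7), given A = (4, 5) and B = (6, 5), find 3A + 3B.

(1, 6)

First 3A:
Repeated addition: build up to 3A.
2A: tangent at (4, 5): λ = (3·4² + 1)/(2·5) ≡ 0/3. 3⁻¹ ≡ 5 (mod 7) since 3·5 = 15 ≡ 1, so λ ≡ 0·5 ≡ 0.
  x = λ² - 4 - 4 = 0 - 8 ≡ 6; y = λ·(4 - 6) - 5 ≡ 2. → (6, 2)
3A: (6, 2) + (4, 5). λ = (5 - 2)/(4 - 6) ≡ 3/5 mod 7. 5⁻¹ ≡ 3 (mod 7), so λ ≡ 2.
  x = λ² - 6 - 4 = 4 - 10 ≡ 1; y = λ·(6 - 1) - 2 ≡ 1. → (1, 1)
3A = (1, 1).
Next 3B:
Repeated addition: build up to 3B.
2B: tangent at (6, 5): λ = (3·6² + 1)/(2·5) ≡ 4/3. 3⁻¹ ≡ 5 (mod 7) since 3·5 = 15 ≡ 1, so λ ≡ 4·5 ≡ 6.
  x = λ² - 6 - 6 = 36 - 12 ≡ 3; y = λ·(6 - 3) - 5 ≡ 6. → (3, 6)
3B: (3, 6) + (6, 5). λ = (5 - 6)/(6 - 3) ≡ 6/3 mod 7. 3⁻¹ ≡ 5 (mod 7) since 3·5 = 15 ≡ 1, so λ ≡ 2.
  x = λ² - 3 - 6 = 4 - 9 ≡ 2; y = λ·(3 - 2) - 6 ≡ 3. → (2, 3)
3B = (2, 3).
Finally 3A + 3B:
(1, 1) + (2, 3). λ = (3 - 1)/(2 - 1) ≡ 2/1 mod 7. 1⁻¹ ≡ 1 (mod 7), so λ ≡ 2.
  x = λ² - 1 - 2 = 4 - 3 ≡ 1; y = λ·(1 - 1) - 1 ≡ 6. → (1, 6)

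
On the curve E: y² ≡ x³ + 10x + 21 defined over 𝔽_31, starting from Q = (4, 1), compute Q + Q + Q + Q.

(27, 17)

Double-and-add on 4 = (100)₂. Start with Q = (4, 1) for the leading 1-bit.
double: tangent at (4, 1): λ = (3·4² + 10)/(2·1) ≡ 27/2. 2⁻¹ ≡ 16 (mod 31), so λ ≡ 27·16 ≡ 29.
  x = λ² - 4 - 4 = 841 - 8 ≡ 27; y = λ·(4 - 27) - 1 ≡ 14. → (27, 14)
double: tangent at (27, 14): λ = (3·27² + 10)/(2·14) ≡ 27/28. 28⁻¹ ≡ 10 (mod 31) since 28·10 = 280 ≡ 1, so λ ≡ 27·10 ≡ 22.
  x = λ² - 27 - 27 = 484 - 54 ≡ 27; y = λ·(27 - 27) - 14 ≡ 17. → (27, 17)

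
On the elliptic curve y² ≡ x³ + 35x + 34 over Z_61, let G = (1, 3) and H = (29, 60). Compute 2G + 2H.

First 2G:
Repeated addition: build up to 2G.
2G: tangent at (1, 3): λ = (3·1² + 35)/(2·3) ≡ 38/6. 6⁻¹ ≡ 51 (mod 61) since 6·51 = 306 ≡ 1, so λ ≡ 38·51 ≡ 47.
  x = λ² - 1 - 1 = 2209 - 2 ≡ 11; y = λ·(1 - 11) - 3 ≡ 15. → (11, 15)
2G = (11, 15).
Next 2H:
Repeated addition: build up to 2H.
2H: tangent at (29, 60): λ = (3·29² + 35)/(2·60) ≡ 57/59. 59⁻¹ ≡ 30 (mod 61) since 59·30 = 1770 ≡ 1, so λ ≡ 57·30 ≡ 2.
  x = λ² - 29 - 29 = 4 - 58 ≡ 7; y = λ·(29 - 7) - 60 ≡ 45. → (7, 45)
2H = (7, 45).
Finally 2G + 2H:
(11, 15) + (7, 45). λ = (45 - 15)/(7 - 11) ≡ 30/57 mod 61. 57⁻¹ ≡ 15 (mod 61), so λ ≡ 23.
  x = λ² - 11 - 7 = 529 - 18 ≡ 23; y = λ·(11 - 23) - 15 ≡ 14. → (23, 14)

(23, 14)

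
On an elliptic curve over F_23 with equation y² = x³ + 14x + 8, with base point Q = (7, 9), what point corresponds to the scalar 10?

(4, 6)

Repeated addition: build up to 10Q.
2Q: tangent at (7, 9): λ = (3·7² + 14)/(2·9) ≡ 0/18. 18⁻¹ ≡ 9 (mod 23), so λ ≡ 0·9 ≡ 0.
  x = λ² - 7 - 7 = 0 - 14 ≡ 9; y = λ·(7 - 9) - 9 ≡ 14. → (9, 14)
3Q: (9, 14) + (7, 9). λ = (9 - 14)/(7 - 9) ≡ 18/21 mod 23. 21⁻¹ ≡ 11 (mod 23) since 21·11 = 231 ≡ 1, so λ ≡ 14.
  x = λ² - 9 - 7 = 196 - 16 ≡ 19; y = λ·(9 - 19) - 14 ≡ 7. → (19, 7)
4Q: (19, 7) + (7, 9). λ = (9 - 7)/(7 - 19) ≡ 2/11 mod 23. 11⁻¹ ≡ 21 (mod 23), so λ ≡ 19.
  x = λ² - 19 - 7 = 361 - 26 ≡ 13; y = λ·(19 - 13) - 7 ≡ 15. → (13, 15)
5Q: (13, 15) + (7, 9). λ = (9 - 15)/(7 - 13) ≡ 17/17 mod 23. 17⁻¹ ≡ 19 (mod 23), so λ ≡ 1.
  x = λ² - 13 - 7 = 1 - 20 ≡ 4; y = λ·(13 - 4) - 15 ≡ 17. → (4, 17)
6Q: (4, 17) + (7, 9). λ = (9 - 17)/(7 - 4) ≡ 15/3 mod 23. 3⁻¹ ≡ 8 (mod 23) since 3·8 = 24 ≡ 1, so λ ≡ 5.
  x = λ² - 4 - 7 = 25 - 11 ≡ 14; y = λ·(4 - 14) - 17 ≡ 2. → (14, 2)
7Q: (14, 2) + (7, 9). λ = (9 - 2)/(7 - 14) ≡ 7/16 mod 23. 16⁻¹ ≡ 13 (mod 23) since 16·13 = 208 ≡ 1, so λ ≡ 22.
  x = λ² - 14 - 7 = 484 - 21 ≡ 3; y = λ·(14 - 3) - 2 ≡ 10. → (3, 10)
8Q: (3, 10) + (7, 9). λ = (9 - 10)/(7 - 3) ≡ 22/4 mod 23. 4⁻¹ ≡ 6 (mod 23), so λ ≡ 17.
  x = λ² - 3 - 7 = 289 - 10 ≡ 3; y = λ·(3 - 3) - 10 ≡ 13. → (3, 13)
9Q: (3, 13) + (7, 9). λ = (9 - 13)/(7 - 3) ≡ 19/4 mod 23. 4⁻¹ ≡ 6 (mod 23) since 4·6 = 24 ≡ 1, so λ ≡ 22.
  x = λ² - 3 - 7 = 484 - 10 ≡ 14; y = λ·(3 - 14) - 13 ≡ 21. → (14, 21)
10Q: (14, 21) + (7, 9). λ = (9 - 21)/(7 - 14) ≡ 11/16 mod 23. 16⁻¹ ≡ 13 (mod 23) since 16·13 = 208 ≡ 1, so λ ≡ 5.
  x = λ² - 14 - 7 = 25 - 21 ≡ 4; y = λ·(14 - 4) - 21 ≡ 6. → (4, 6)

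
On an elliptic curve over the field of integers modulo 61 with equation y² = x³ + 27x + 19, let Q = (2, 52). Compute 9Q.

Repeated addition: build up to 9Q.
2Q: tangent at (2, 52): λ = (3·2² + 27)/(2·52) ≡ 39/43. 43⁻¹ ≡ 44 (mod 61), so λ ≡ 39·44 ≡ 8.
  x = λ² - 2 - 2 = 64 - 4 ≡ 60; y = λ·(2 - 60) - 52 ≡ 33. → (60, 33)
3Q: (60, 33) + (2, 52). λ = (52 - 33)/(2 - 60) ≡ 19/3 mod 61. 3⁻¹ ≡ 41 (mod 61), so λ ≡ 47.
  x = λ² - 60 - 2 = 2209 - 62 ≡ 12; y = λ·(60 - 12) - 33 ≡ 27. → (12, 27)
4Q: (12, 27) + (2, 52). λ = (52 - 27)/(2 - 12) ≡ 25/51 mod 61. 51⁻¹ ≡ 6 (mod 61) since 51·6 = 306 ≡ 1, so λ ≡ 28.
  x = λ² - 12 - 2 = 784 - 14 ≡ 38; y = λ·(12 - 38) - 27 ≡ 38. → (38, 38)
5Q: (38, 38) + (2, 52). λ = (52 - 38)/(2 - 38) ≡ 14/25 mod 61. 25⁻¹ ≡ 22 (mod 61) since 25·22 = 550 ≡ 1, so λ ≡ 3.
  x = λ² - 38 - 2 = 9 - 40 ≡ 30; y = λ·(38 - 30) - 38 ≡ 47. → (30, 47)
6Q: (30, 47) + (2, 52). λ = (52 - 47)/(2 - 30) ≡ 5/33 mod 61. 33⁻¹ ≡ 37 (mod 61) since 33·37 = 1221 ≡ 1, so λ ≡ 2.
  x = λ² - 30 - 2 = 4 - 32 ≡ 33; y = λ·(30 - 33) - 47 ≡ 8. → (33, 8)
7Q: (33, 8) + (2, 52). λ = (52 - 8)/(2 - 33) ≡ 44/30 mod 61. 30⁻¹ ≡ 59 (mod 61) since 30·59 = 1770 ≡ 1, so λ ≡ 34.
  x = λ² - 33 - 2 = 1156 - 35 ≡ 23; y = λ·(33 - 23) - 8 ≡ 27. → (23, 27)
8Q: (23, 27) + (2, 52). λ = (52 - 27)/(2 - 23) ≡ 25/40 mod 61. 40⁻¹ ≡ 29 (mod 61), so λ ≡ 54.
  x = λ² - 23 - 2 = 2916 - 25 ≡ 24; y = λ·(23 - 24) - 27 ≡ 41. → (24, 41)
9Q: (24, 41) + (2, 52). λ = (52 - 41)/(2 - 24) ≡ 11/39 mod 61. 39⁻¹ ≡ 36 (mod 61), so λ ≡ 30.
  x = λ² - 24 - 2 = 900 - 26 ≡ 20; y = λ·(24 - 20) - 41 ≡ 18. → (20, 18)

(20, 18)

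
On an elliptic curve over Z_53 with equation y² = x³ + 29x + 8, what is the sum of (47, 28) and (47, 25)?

The two points share x = 47 and their y-coordinates satisfy 28 + 25 ≡ 0 (mod 53), so they are inverses. Their sum is O.

O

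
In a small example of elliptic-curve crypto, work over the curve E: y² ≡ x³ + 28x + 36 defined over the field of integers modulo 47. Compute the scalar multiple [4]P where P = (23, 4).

Repeated addition: build up to 4P.
2P: tangent at (23, 4): λ = (3·23² + 28)/(2·4) ≡ 17/8. 8⁻¹ ≡ 6 (mod 47), so λ ≡ 17·6 ≡ 8.
  x = λ² - 23 - 23 = 64 - 46 ≡ 18; y = λ·(23 - 18) - 4 ≡ 36. → (18, 36)
3P: (18, 36) + (23, 4). λ = (4 - 36)/(23 - 18) ≡ 15/5 mod 47. 5⁻¹ ≡ 19 (mod 47), so λ ≡ 3.
  x = λ² - 18 - 23 = 9 - 41 ≡ 15; y = λ·(18 - 15) - 36 ≡ 20. → (15, 20)
4P: (15, 20) + (23, 4). λ = (4 - 20)/(23 - 15) ≡ 31/8 mod 47. 8⁻¹ ≡ 6 (mod 47) since 8·6 = 48 ≡ 1, so λ ≡ 45.
  x = λ² - 15 - 23 = 2025 - 38 ≡ 13; y = λ·(15 - 13) - 20 ≡ 23. → (13, 23)

(13, 23)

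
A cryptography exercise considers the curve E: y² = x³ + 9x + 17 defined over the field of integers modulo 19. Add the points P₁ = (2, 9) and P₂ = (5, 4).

(0, 13)

(2, 9) + (5, 4). λ = (4 - 9)/(5 - 2) ≡ 14/3 mod 19. 3⁻¹ ≡ 13 (mod 19), so λ ≡ 11.
  x = λ² - 2 - 5 = 121 - 7 ≡ 0; y = λ·(2 - 0) - 9 ≡ 13. → (0, 13)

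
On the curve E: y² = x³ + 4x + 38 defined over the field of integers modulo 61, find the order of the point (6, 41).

2P: tangent at (6, 41): λ = (3·6² + 4)/(2·41) ≡ 51/21. 21⁻¹ ≡ 32 (mod 61), so λ ≡ 51·32 ≡ 46.
  x = λ² - 6 - 6 = 2116 - 12 ≡ 30; y = λ·(6 - 30) - 41 ≡ 14. → (30, 14)
3P: (30, 14) + (6, 41). λ = (41 - 14)/(6 - 30) ≡ 27/37 mod 61. 37⁻¹ ≡ 33 (mod 61), so λ ≡ 37.
  x = λ² - 30 - 6 = 1369 - 36 ≡ 52; y = λ·(30 - 52) - 14 ≡ 26. → (52, 26)
4P: (52, 26) + (6, 41). λ = (41 - 26)/(6 - 52) ≡ 15/15 mod 61. 15⁻¹ ≡ 57 (mod 61), so λ ≡ 1.
  x = λ² - 52 - 6 = 1 - 58 ≡ 4; y = λ·(52 - 4) - 26 ≡ 22. → (4, 22)
5P: (4, 22) + (6, 41). λ = (41 - 22)/(6 - 4) ≡ 19/2 mod 61. 2⁻¹ ≡ 31 (mod 61), so λ ≡ 40.
  x = λ² - 4 - 6 = 1600 - 10 ≡ 4; y = λ·(4 - 4) - 22 ≡ 39. → (4, 39)
6P: (4, 39) + (6, 41). λ = (41 - 39)/(6 - 4) ≡ 2/2 mod 61. 2⁻¹ ≡ 31 (mod 61), so λ ≡ 1.
  x = λ² - 4 - 6 = 1 - 10 ≡ 52; y = λ·(4 - 52) - 39 ≡ 35. → (52, 35)
7P: (52, 35) + (6, 41). λ = (41 - 35)/(6 - 52) ≡ 6/15 mod 61. 15⁻¹ ≡ 57 (mod 61), so λ ≡ 37.
  x = λ² - 52 - 6 = 1369 - 58 ≡ 30; y = λ·(52 - 30) - 35 ≡ 47. → (30, 47)
8P: (30, 47) + (6, 41). λ = (41 - 47)/(6 - 30) ≡ 55/37 mod 61. 37⁻¹ ≡ 33 (mod 61) since 37·33 = 1221 ≡ 1, so λ ≡ 46.
  x = λ² - 30 - 6 = 2116 - 36 ≡ 6; y = λ·(30 - 6) - 47 ≡ 20. → (6, 20)
9P: (6, 20) + (6, 41): same x and y₁ ≡ -y₂, so the sum is O.
9P = O, so the order is 9.

9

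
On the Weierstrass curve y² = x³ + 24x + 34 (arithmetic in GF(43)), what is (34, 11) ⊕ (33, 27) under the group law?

(17, 18)

(34, 11) + (33, 27). λ = (27 - 11)/(33 - 34) ≡ 16/42 mod 43. 42⁻¹ ≡ 42 (mod 43) since 42·42 = 1764 ≡ 1, so λ ≡ 27.
  x = λ² - 34 - 33 = 729 - 67 ≡ 17; y = λ·(34 - 17) - 11 ≡ 18. → (17, 18)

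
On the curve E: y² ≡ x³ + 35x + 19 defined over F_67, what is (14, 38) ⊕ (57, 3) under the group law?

(35, 57)

(14, 38) + (57, 3). λ = (3 - 38)/(57 - 14) ≡ 32/43 mod 67. 43⁻¹ ≡ 53 (mod 67), so λ ≡ 21.
  x = λ² - 14 - 57 = 441 - 71 ≡ 35; y = λ·(14 - 35) - 38 ≡ 57. → (35, 57)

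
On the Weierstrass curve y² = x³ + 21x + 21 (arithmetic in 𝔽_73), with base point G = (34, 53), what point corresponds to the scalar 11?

(13, 70)

Double-and-add on 11 = (1011)₂. Start with G = (34, 53) for the leading 1-bit.
double: tangent at (34, 53): λ = (3·34² + 21)/(2·53) ≡ 58/33. 33⁻¹ ≡ 31 (mod 73), so λ ≡ 58·31 ≡ 46.
  x = λ² - 34 - 34 = 2116 - 68 ≡ 4; y = λ·(34 - 4) - 53 ≡ 13. → (4, 13)
double: tangent at (4, 13): λ = (3·4² + 21)/(2·13) ≡ 69/26. 26⁻¹ ≡ 59 (mod 73), so λ ≡ 69·59 ≡ 56.
  x = λ² - 4 - 4 = 3136 - 8 ≡ 62; y = λ·(4 - 62) - 13 ≡ 24. → (62, 24)
add G: (62, 24) + (34, 53). λ = (53 - 24)/(34 - 62) ≡ 29/45 mod 73. 45⁻¹ ≡ 13 (mod 73), so λ ≡ 12.
  x = λ² - 62 - 34 = 144 - 96 ≡ 48; y = λ·(62 - 48) - 24 ≡ 71. → (48, 71)
double: tangent at (48, 71): λ = (3·48² + 21)/(2·71) ≡ 71/69. 69⁻¹ ≡ 18 (mod 73) since 69·18 = 1242 ≡ 1, so λ ≡ 71·18 ≡ 37.
  x = λ² - 48 - 48 = 1369 - 96 ≡ 32; y = λ·(48 - 32) - 71 ≡ 10. → (32, 10)
add G: (32, 10) + (34, 53). λ = (53 - 10)/(34 - 32) ≡ 43/2 mod 73. 2⁻¹ ≡ 37 (mod 73) since 2·37 = 74 ≡ 1, so λ ≡ 58.
  x = λ² - 32 - 34 = 3364 - 66 ≡ 13; y = λ·(32 - 13) - 10 ≡ 70. → (13, 70)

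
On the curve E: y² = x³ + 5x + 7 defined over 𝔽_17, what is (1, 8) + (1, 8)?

(11, 4)

tangent at (1, 8): λ = (3·1² + 5)/(2·8) ≡ 8/16. 16⁻¹ ≡ 16 (mod 17) since 16·16 = 256 ≡ 1, so λ ≡ 8·16 ≡ 9.
  x = λ² - 1 - 1 = 81 - 2 ≡ 11; y = λ·(1 - 11) - 8 ≡ 4. → (11, 4)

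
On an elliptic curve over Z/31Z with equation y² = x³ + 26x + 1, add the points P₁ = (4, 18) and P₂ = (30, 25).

(25, 30)

(4, 18) + (30, 25). λ = (25 - 18)/(30 - 4) ≡ 7/26 mod 31. 26⁻¹ ≡ 6 (mod 31) since 26·6 = 156 ≡ 1, so λ ≡ 11.
  x = λ² - 4 - 30 = 121 - 34 ≡ 25; y = λ·(4 - 25) - 18 ≡ 30. → (25, 30)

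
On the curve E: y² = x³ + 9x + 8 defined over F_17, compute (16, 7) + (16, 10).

O

The two points share x = 16 and their y-coordinates satisfy 7 + 10 ≡ 0 (mod 17), so they are inverses. Their sum is O.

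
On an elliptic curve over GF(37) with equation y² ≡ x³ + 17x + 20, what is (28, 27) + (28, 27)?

(2, 5)

tangent at (28, 27): λ = (3·28² + 17)/(2·27) ≡ 1/17. 17⁻¹ ≡ 24 (mod 37), so λ ≡ 1·24 ≡ 24.
  x = λ² - 28 - 28 = 576 - 56 ≡ 2; y = λ·(28 - 2) - 27 ≡ 5. → (2, 5)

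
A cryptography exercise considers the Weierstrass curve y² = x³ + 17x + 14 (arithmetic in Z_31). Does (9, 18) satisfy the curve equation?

no

y² = 18² ≡ 14; x³ + 17x + 14 = 896 ≡ 28 (mod 31). 14 ≠ 28.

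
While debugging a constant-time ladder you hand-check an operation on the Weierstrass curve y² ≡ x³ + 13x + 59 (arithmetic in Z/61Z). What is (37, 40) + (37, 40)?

tangent at (37, 40): λ = (3·37² + 13)/(2·40) ≡ 33/19. 19⁻¹ ≡ 45 (mod 61), so λ ≡ 33·45 ≡ 21.
  x = λ² - 37 - 37 = 441 - 74 ≡ 1; y = λ·(37 - 1) - 40 ≡ 45. → (1, 45)

(1, 45)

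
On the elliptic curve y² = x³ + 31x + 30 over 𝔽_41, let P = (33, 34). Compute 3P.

Repeated addition: build up to 3P.
2P: tangent at (33, 34): λ = (3·33² + 31)/(2·34) ≡ 18/27. 27⁻¹ ≡ 38 (mod 41) since 27·38 = 1026 ≡ 1, so λ ≡ 18·38 ≡ 28.
  x = λ² - 33 - 33 = 784 - 66 ≡ 21; y = λ·(33 - 21) - 34 ≡ 15. → (21, 15)
3P: (21, 15) + (33, 34). λ = (34 - 15)/(33 - 21) ≡ 19/12 mod 41. 12⁻¹ ≡ 24 (mod 41), so λ ≡ 5.
  x = λ² - 21 - 33 = 25 - 54 ≡ 12; y = λ·(21 - 12) - 15 ≡ 30. → (12, 30)

(12, 30)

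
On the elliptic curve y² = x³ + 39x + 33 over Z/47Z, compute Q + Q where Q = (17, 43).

tangent at (17, 43): λ = (3·17² + 39)/(2·43) ≡ 13/39. 39⁻¹ ≡ 41 (mod 47), so λ ≡ 13·41 ≡ 16.
  x = λ² - 17 - 17 = 256 - 34 ≡ 34; y = λ·(17 - 34) - 43 ≡ 14. → (34, 14)

(34, 14)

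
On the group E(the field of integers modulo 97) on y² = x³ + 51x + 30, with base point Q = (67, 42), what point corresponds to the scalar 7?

Double-and-add on 7 = (111)₂. Start with Q = (67, 42) for the leading 1-bit.
double: tangent at (67, 42): λ = (3·67² + 51)/(2·42) ≡ 35/84. 84⁻¹ ≡ 82 (mod 97), so λ ≡ 35·82 ≡ 57.
  x = λ² - 67 - 67 = 3249 - 134 ≡ 11; y = λ·(67 - 11) - 42 ≡ 46. → (11, 46)
add Q: (11, 46) + (67, 42). λ = (42 - 46)/(67 - 11) ≡ 93/56 mod 97. 56⁻¹ ≡ 26 (mod 97) since 56·26 = 1456 ≡ 1, so λ ≡ 90.
  x = λ² - 11 - 67 = 8100 - 78 ≡ 68; y = λ·(11 - 68) - 46 ≡ 62. → (68, 62)
double: tangent at (68, 62): λ = (3·68² + 51)/(2·62) ≡ 52/27. 27⁻¹ ≡ 18 (mod 97), so λ ≡ 52·18 ≡ 63.
  x = λ² - 68 - 68 = 3969 - 136 ≡ 50; y = λ·(68 - 50) - 62 ≡ 5. → (50, 5)
add Q: (50, 5) + (67, 42). λ = (42 - 5)/(67 - 50) ≡ 37/17 mod 97. 17⁻¹ ≡ 40 (mod 97) since 17·40 = 680 ≡ 1, so λ ≡ 25.
  x = λ² - 50 - 67 = 625 - 117 ≡ 23; y = λ·(50 - 23) - 5 ≡ 88. → (23, 88)

(23, 88)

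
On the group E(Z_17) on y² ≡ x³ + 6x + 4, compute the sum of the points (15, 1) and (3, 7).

(12, 6)

(15, 1) + (3, 7). λ = (7 - 1)/(3 - 15) ≡ 6/5 mod 17. 5⁻¹ ≡ 7 (mod 17) since 5·7 = 35 ≡ 1, so λ ≡ 8.
  x = λ² - 15 - 3 = 64 - 18 ≡ 12; y = λ·(15 - 12) - 1 ≡ 6. → (12, 6)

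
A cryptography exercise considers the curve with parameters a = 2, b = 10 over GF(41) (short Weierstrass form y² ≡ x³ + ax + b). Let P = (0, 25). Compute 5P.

Double-and-add on 5 = (101)₂. Start with P = (0, 25) for the leading 1-bit.
double: tangent at (0, 25): λ = (3·0² + 2)/(2·25) ≡ 2/9. 9⁻¹ ≡ 32 (mod 41) since 9·32 = 288 ≡ 1, so λ ≡ 2·32 ≡ 23.
  x = λ² - 0 - 0 = 529 - 0 ≡ 37; y = λ·(0 - 37) - 25 ≡ 26. → (37, 26)
double: tangent at (37, 26): λ = (3·37² + 2)/(2·26) ≡ 9/11. 11⁻¹ ≡ 15 (mod 41) since 11·15 = 165 ≡ 1, so λ ≡ 9·15 ≡ 12.
  x = λ² - 37 - 37 = 144 - 74 ≡ 29; y = λ·(37 - 29) - 26 ≡ 29. → (29, 29)
add P: (29, 29) + (0, 25). λ = (25 - 29)/(0 - 29) ≡ 37/12 mod 41. 12⁻¹ ≡ 24 (mod 41), so λ ≡ 27.
  x = λ² - 29 - 0 = 729 - 29 ≡ 3; y = λ·(29 - 3) - 29 ≡ 17. → (3, 17)

(3, 17)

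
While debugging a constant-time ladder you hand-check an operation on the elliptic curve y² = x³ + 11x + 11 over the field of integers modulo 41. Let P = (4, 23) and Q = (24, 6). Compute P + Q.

(4, 23) + (24, 6). λ = (6 - 23)/(24 - 4) ≡ 24/20 mod 41. 20⁻¹ ≡ 39 (mod 41), so λ ≡ 34.
  x = λ² - 4 - 24 = 1156 - 28 ≡ 21; y = λ·(4 - 21) - 23 ≡ 14. → (21, 14)

(21, 14)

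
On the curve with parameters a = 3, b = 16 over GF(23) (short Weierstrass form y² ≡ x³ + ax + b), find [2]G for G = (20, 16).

(12, 3)

tangent at (20, 16): λ = (3·20² + 3)/(2·16) ≡ 7/9. 9⁻¹ ≡ 18 (mod 23), so λ ≡ 7·18 ≡ 11.
  x = λ² - 20 - 20 = 121 - 40 ≡ 12; y = λ·(20 - 12) - 16 ≡ 3. → (12, 3)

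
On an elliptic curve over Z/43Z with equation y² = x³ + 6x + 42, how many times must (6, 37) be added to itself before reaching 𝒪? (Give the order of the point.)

2P: tangent at (6, 37): λ = (3·6² + 6)/(2·37) ≡ 28/31. 31⁻¹ ≡ 25 (mod 43), so λ ≡ 28·25 ≡ 12.
  x = λ² - 6 - 6 = 144 - 12 ≡ 3; y = λ·(6 - 3) - 37 ≡ 42. → (3, 42)
3P: (3, 42) + (6, 37). λ = (37 - 42)/(6 - 3) ≡ 38/3 mod 43. 3⁻¹ ≡ 29 (mod 43), so λ ≡ 27.
  x = λ² - 3 - 6 = 729 - 9 ≡ 32; y = λ·(3 - 32) - 42 ≡ 35. → (32, 35)
4P: (32, 35) + (6, 37). λ = (37 - 35)/(6 - 32) ≡ 2/17 mod 43. 17⁻¹ ≡ 38 (mod 43) since 17·38 = 646 ≡ 1, so λ ≡ 33.
  x = λ² - 32 - 6 = 1089 - 38 ≡ 19; y = λ·(32 - 19) - 35 ≡ 7. → (19, 7)
5P: (19, 7) + (6, 37). λ = (37 - 7)/(6 - 19) ≡ 30/30 mod 43. 30⁻¹ ≡ 33 (mod 43), so λ ≡ 1.
  x = λ² - 19 - 6 = 1 - 25 ≡ 19; y = λ·(19 - 19) - 7 ≡ 36. → (19, 36)
6P: (19, 36) + (6, 37). λ = (37 - 36)/(6 - 19) ≡ 1/30 mod 43. 30⁻¹ ≡ 33 (mod 43), so λ ≡ 33.
  x = λ² - 19 - 6 = 1089 - 25 ≡ 32; y = λ·(19 - 32) - 36 ≡ 8. → (32, 8)
7P: (32, 8) + (6, 37). λ = (37 - 8)/(6 - 32) ≡ 29/17 mod 43. 17⁻¹ ≡ 38 (mod 43), so λ ≡ 27.
  x = λ² - 32 - 6 = 729 - 38 ≡ 3; y = λ·(32 - 3) - 8 ≡ 1. → (3, 1)
8P: (3, 1) + (6, 37). λ = (37 - 1)/(6 - 3) ≡ 36/3 mod 43. 3⁻¹ ≡ 29 (mod 43), so λ ≡ 12.
  x = λ² - 3 - 6 = 144 - 9 ≡ 6; y = λ·(3 - 6) - 1 ≡ 6. → (6, 6)
9P: (6, 6) + (6, 37): same x and y₁ ≡ -y₂, so the sum is 𝒪.
9P = 𝒪, so the order is 9.

9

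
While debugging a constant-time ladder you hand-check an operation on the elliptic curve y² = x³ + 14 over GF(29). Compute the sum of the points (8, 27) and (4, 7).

(13, 6)

(8, 27) + (4, 7). λ = (7 - 27)/(4 - 8) ≡ 9/25 mod 29. 25⁻¹ ≡ 7 (mod 29), so λ ≡ 5.
  x = λ² - 8 - 4 = 25 - 12 ≡ 13; y = λ·(8 - 13) - 27 ≡ 6. → (13, 6)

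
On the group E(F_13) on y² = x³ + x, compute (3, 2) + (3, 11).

O

The two points share x = 3 and their y-coordinates satisfy 2 + 11 ≡ 0 (mod 13), so they are inverses. Their sum is O.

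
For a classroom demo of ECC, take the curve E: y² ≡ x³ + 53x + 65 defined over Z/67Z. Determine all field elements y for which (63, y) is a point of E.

x³ + 53x + 65 = 253451 ≡ 57 (mod 67).
57 is a non-residue mod 67; no y exists.

none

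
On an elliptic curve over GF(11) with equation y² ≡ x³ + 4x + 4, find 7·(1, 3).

Write G = (1, 3).
Double-and-add on 7 = (111)₂. Start with G = (1, 3) for the leading 1-bit.
double: tangent at (1, 3): λ = (3·1² + 4)/(2·3) ≡ 7/6. 6⁻¹ ≡ 2 (mod 11), so λ ≡ 7·2 ≡ 3.
  x = λ² - 1 - 1 = 9 - 2 ≡ 7; y = λ·(1 - 7) - 3 ≡ 1. → (7, 1)
add G: (7, 1) + (1, 3). λ = (3 - 1)/(1 - 7) ≡ 2/5 mod 11. 5⁻¹ ≡ 9 (mod 11), so λ ≡ 7.
  x = λ² - 7 - 1 = 49 - 8 ≡ 8; y = λ·(7 - 8) - 1 ≡ 3. → (8, 3)
double: tangent at (8, 3): λ = (3·8² + 4)/(2·3) ≡ 9/6. 6⁻¹ ≡ 2 (mod 11), so λ ≡ 9·2 ≡ 7.
  x = λ² - 8 - 8 = 49 - 16 ≡ 0; y = λ·(8 - 0) - 3 ≡ 9. → (0, 9)
add G: (0, 9) + (1, 3). λ = (3 - 9)/(1 - 0) ≡ 5/1 mod 11. 1⁻¹ ≡ 1 (mod 11), so λ ≡ 5.
  x = λ² - 0 - 1 = 25 - 1 ≡ 2; y = λ·(0 - 2) - 9 ≡ 3. → (2, 3)

(2, 3)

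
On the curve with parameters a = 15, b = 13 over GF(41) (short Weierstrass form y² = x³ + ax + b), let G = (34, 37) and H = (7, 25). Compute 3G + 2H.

First 3G:
Repeated addition: build up to 3G.
2G: tangent at (34, 37): λ = (3·34² + 15)/(2·37) ≡ 39/33. 33⁻¹ ≡ 5 (mod 41), so λ ≡ 39·5 ≡ 31.
  x = λ² - 34 - 34 = 961 - 68 ≡ 32; y = λ·(34 - 32) - 37 ≡ 25. → (32, 25)
3G: (32, 25) + (34, 37). λ = (37 - 25)/(34 - 32) ≡ 12/2 mod 41. 2⁻¹ ≡ 21 (mod 41) since 2·21 = 42 ≡ 1, so λ ≡ 6.
  x = λ² - 32 - 34 = 36 - 66 ≡ 11; y = λ·(32 - 11) - 25 ≡ 19. → (11, 19)
3G = (11, 19).
Next 2H:
Repeated addition: build up to 2H.
2H: tangent at (7, 25): λ = (3·7² + 15)/(2·25) ≡ 39/9. 9⁻¹ ≡ 32 (mod 41) since 9·32 = 288 ≡ 1, so λ ≡ 39·32 ≡ 18.
  x = λ² - 7 - 7 = 324 - 14 ≡ 23; y = λ·(7 - 23) - 25 ≡ 15. → (23, 15)
2H = (23, 15).
Finally 3G + 2H:
(11, 19) + (23, 15). λ = (15 - 19)/(23 - 11) ≡ 37/12 mod 41. 12⁻¹ ≡ 24 (mod 41), so λ ≡ 27.
  x = λ² - 11 - 23 = 729 - 34 ≡ 39; y = λ·(11 - 39) - 19 ≡ 4. → (39, 4)

(39, 4)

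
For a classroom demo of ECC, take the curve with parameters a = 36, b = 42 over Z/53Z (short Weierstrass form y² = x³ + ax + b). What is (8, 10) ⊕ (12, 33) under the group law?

(23, 23)

(8, 10) + (12, 33). λ = (33 - 10)/(12 - 8) ≡ 23/4 mod 53. 4⁻¹ ≡ 40 (mod 53) since 4·40 = 160 ≡ 1, so λ ≡ 19.
  x = λ² - 8 - 12 = 361 - 20 ≡ 23; y = λ·(8 - 23) - 10 ≡ 23. → (23, 23)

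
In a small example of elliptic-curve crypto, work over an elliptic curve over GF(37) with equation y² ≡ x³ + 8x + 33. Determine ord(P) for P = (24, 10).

5

2P: tangent at (24, 10): λ = (3·24² + 8)/(2·10) ≡ 34/20. 20⁻¹ ≡ 13 (mod 37) since 20·13 = 260 ≡ 1, so λ ≡ 34·13 ≡ 35.
  x = λ² - 24 - 24 = 1225 - 48 ≡ 30; y = λ·(24 - 30) - 10 ≡ 2. → (30, 2)
3P: (30, 2) + (24, 10). λ = (10 - 2)/(24 - 30) ≡ 8/31 mod 37. 31⁻¹ ≡ 6 (mod 37) since 31·6 = 186 ≡ 1, so λ ≡ 11.
  x = λ² - 30 - 24 = 121 - 54 ≡ 30; y = λ·(30 - 30) - 2 ≡ 35. → (30, 35)
4P: (30, 35) + (24, 10). λ = (10 - 35)/(24 - 30) ≡ 12/31 mod 37. 31⁻¹ ≡ 6 (mod 37) since 31·6 = 186 ≡ 1, so λ ≡ 35.
  x = λ² - 30 - 24 = 1225 - 54 ≡ 24; y = λ·(30 - 24) - 35 ≡ 27. → (24, 27)
5P: (24, 27) + (24, 10): same x and y₁ ≡ -y₂, so the sum is O.
5P = O, so the order is 5.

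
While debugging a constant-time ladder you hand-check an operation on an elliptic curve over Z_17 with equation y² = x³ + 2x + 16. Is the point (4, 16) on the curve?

y² = 16² ≡ 1; x³ + 2x + 16 = 88 ≡ 3 (mod 17). 1 ≠ 3.

no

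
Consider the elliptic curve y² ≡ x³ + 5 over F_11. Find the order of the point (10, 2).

12

2P: tangent at (10, 2): λ = (3·10² + 0)/(2·2) ≡ 3/4. 4⁻¹ ≡ 3 (mod 11), so λ ≡ 3·3 ≡ 9.
  x = λ² - 10 - 10 = 81 - 20 ≡ 6; y = λ·(10 - 6) - 2 ≡ 1. → (6, 1)
3P: (6, 1) + (10, 2). λ = (2 - 1)/(10 - 6) ≡ 1/4 mod 11. 4⁻¹ ≡ 3 (mod 11), so λ ≡ 3.
  x = λ² - 6 - 10 = 9 - 16 ≡ 4; y = λ·(6 - 4) - 1 ≡ 5. → (4, 5)
4P: (4, 5) + (10, 2). λ = (2 - 5)/(10 - 4) ≡ 8/6 mod 11. 6⁻¹ ≡ 2 (mod 11), so λ ≡ 5.
  x = λ² - 4 - 10 = 25 - 14 ≡ 0; y = λ·(4 - 0) - 5 ≡ 4. → (0, 4)
5P: (0, 4) + (10, 2). λ = (2 - 4)/(10 - 0) ≡ 9/10 mod 11. 10⁻¹ ≡ 10 (mod 11), so λ ≡ 2.
  x = λ² - 0 - 10 = 4 - 10 ≡ 5; y = λ·(0 - 5) - 4 ≡ 8. → (5, 8)
6P: (5, 8) + (10, 2). λ = (2 - 8)/(10 - 5) ≡ 5/5 mod 11. 5⁻¹ ≡ 9 (mod 11) since 5·9 = 45 ≡ 1, so λ ≡ 1.
  x = λ² - 5 - 10 = 1 - 15 ≡ 8; y = λ·(5 - 8) - 8 ≡ 0. → (8, 0)
7P: (8, 0) + (10, 2). λ = (2 - 0)/(10 - 8) ≡ 2/2 mod 11. 2⁻¹ ≡ 6 (mod 11) since 2·6 = 12 ≡ 1, so λ ≡ 1.
  x = λ² - 8 - 10 = 1 - 18 ≡ 5; y = λ·(8 - 5) - 0 ≡ 3. → (5, 3)
8P: (5, 3) + (10, 2). λ = (2 - 3)/(10 - 5) ≡ 10/5 mod 11. 5⁻¹ ≡ 9 (mod 11) since 5·9 = 45 ≡ 1, so λ ≡ 2.
  x = λ² - 5 - 10 = 4 - 15 ≡ 0; y = λ·(5 - 0) - 3 ≡ 7. → (0, 7)
9P: (0, 7) + (10, 2). λ = (2 - 7)/(10 - 0) ≡ 6/10 mod 11. 10⁻¹ ≡ 10 (mod 11), so λ ≡ 5.
  x = λ² - 0 - 10 = 25 - 10 ≡ 4; y = λ·(0 - 4) - 7 ≡ 6. → (4, 6)
10P: (4, 6) + (10, 2). λ = (2 - 6)/(10 - 4) ≡ 7/6 mod 11. 6⁻¹ ≡ 2 (mod 11), so λ ≡ 3.
  x = λ² - 4 - 10 = 9 - 14 ≡ 6; y = λ·(4 - 6) - 6 ≡ 10. → (6, 10)
11P: (6, 10) + (10, 2). λ = (2 - 10)/(10 - 6) ≡ 3/4 mod 11. 4⁻¹ ≡ 3 (mod 11) since 4·3 = 12 ≡ 1, so λ ≡ 9.
  x = λ² - 6 - 10 = 81 - 16 ≡ 10; y = λ·(6 - 10) - 10 ≡ 9. → (10, 9)
12P: (10, 9) + (10, 2): same x and y₁ ≡ -y₂, so the sum is O.
12P = O, so the order is 12.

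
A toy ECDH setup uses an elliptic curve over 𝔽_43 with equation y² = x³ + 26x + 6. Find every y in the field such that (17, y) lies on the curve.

none

x³ + 26x + 6 = 5361 ≡ 29 (mod 43).
29 is a non-residue mod 43; no y exists.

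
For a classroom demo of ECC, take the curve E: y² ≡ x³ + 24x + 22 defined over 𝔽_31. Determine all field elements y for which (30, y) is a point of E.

11, 20

x³ + 24x + 22 = 27742 ≡ 28 (mod 31).
Square roots of 28 mod 31: 11 and 20 (since 11² = 121 ≡ 28).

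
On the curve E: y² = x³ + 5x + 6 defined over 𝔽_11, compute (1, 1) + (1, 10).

O

The two points share x = 1 and their y-coordinates satisfy 1 + 10 ≡ 0 (mod 11), so they are inverses. Their sum is ∞.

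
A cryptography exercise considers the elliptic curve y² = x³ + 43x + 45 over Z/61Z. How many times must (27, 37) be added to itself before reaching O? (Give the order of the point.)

2P: tangent at (27, 37): λ = (3·27² + 43)/(2·37) ≡ 34/13. 13⁻¹ ≡ 47 (mod 61) since 13·47 = 611 ≡ 1, so λ ≡ 34·47 ≡ 12.
  x = λ² - 27 - 27 = 144 - 54 ≡ 29; y = λ·(27 - 29) - 37 ≡ 0. → (29, 0)
3P: (29, 0) + (27, 37). λ = (37 - 0)/(27 - 29) ≡ 37/59 mod 61. 59⁻¹ ≡ 30 (mod 61) since 59·30 = 1770 ≡ 1, so λ ≡ 12.
  x = λ² - 29 - 27 = 144 - 56 ≡ 27; y = λ·(29 - 27) - 0 ≡ 24. → (27, 24)
4P: (27, 24) + (27, 37): same x and y₁ ≡ -y₂, so the sum is O.
4P = O, so the order is 4.

4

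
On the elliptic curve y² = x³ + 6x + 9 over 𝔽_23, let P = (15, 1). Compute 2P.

tangent at (15, 1): λ = (3·15² + 6)/(2·1) ≡ 14/2. 2⁻¹ ≡ 12 (mod 23), so λ ≡ 14·12 ≡ 7.
  x = λ² - 15 - 15 = 49 - 30 ≡ 19; y = λ·(15 - 19) - 1 ≡ 17. → (19, 17)

(19, 17)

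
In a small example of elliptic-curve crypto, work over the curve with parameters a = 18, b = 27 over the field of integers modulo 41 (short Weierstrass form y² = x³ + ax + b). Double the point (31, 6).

(15, 8)

tangent at (31, 6): λ = (3·31² + 18)/(2·6) ≡ 31/12. 12⁻¹ ≡ 24 (mod 41), so λ ≡ 31·24 ≡ 6.
  x = λ² - 31 - 31 = 36 - 62 ≡ 15; y = λ·(31 - 15) - 6 ≡ 8. → (15, 8)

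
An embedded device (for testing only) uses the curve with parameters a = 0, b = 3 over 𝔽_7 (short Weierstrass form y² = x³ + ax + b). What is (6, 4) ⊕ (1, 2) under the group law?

(1, 5)

(6, 4) + (1, 2). λ = (2 - 4)/(1 - 6) ≡ 5/2 mod 7. 2⁻¹ ≡ 4 (mod 7) since 2·4 = 8 ≡ 1, so λ ≡ 6.
  x = λ² - 6 - 1 = 36 - 7 ≡ 1; y = λ·(6 - 1) - 4 ≡ 5. → (1, 5)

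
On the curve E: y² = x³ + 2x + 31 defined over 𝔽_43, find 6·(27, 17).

(25, 21)

Write G = (27, 17).
Double-and-add on 6 = (110)₂. Start with G = (27, 17) for the leading 1-bit.
double: tangent at (27, 17): λ = (3·27² + 2)/(2·17) ≡ 39/34. 34⁻¹ ≡ 19 (mod 43), so λ ≡ 39·19 ≡ 10.
  x = λ² - 27 - 27 = 100 - 54 ≡ 3; y = λ·(27 - 3) - 17 ≡ 8. → (3, 8)
add G: (3, 8) + (27, 17). λ = (17 - 8)/(27 - 3) ≡ 9/24 mod 43. 24⁻¹ ≡ 9 (mod 43), so λ ≡ 38.
  x = λ² - 3 - 27 = 1444 - 30 ≡ 38; y = λ·(3 - 38) - 8 ≡ 38. → (38, 38)
double: tangent at (38, 38): λ = (3·38² + 2)/(2·38) ≡ 34/33. 33⁻¹ ≡ 30 (mod 43) since 33·30 = 990 ≡ 1, so λ ≡ 34·30 ≡ 31.
  x = λ² - 38 - 38 = 961 - 76 ≡ 25; y = λ·(38 - 25) - 38 ≡ 21. → (25, 21)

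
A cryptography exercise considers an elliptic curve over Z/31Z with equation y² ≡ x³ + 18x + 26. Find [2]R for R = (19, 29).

tangent at (19, 29): λ = (3·19² + 18)/(2·29) ≡ 16/27. 27⁻¹ ≡ 23 (mod 31) since 27·23 = 621 ≡ 1, so λ ≡ 16·23 ≡ 27.
  x = λ² - 19 - 19 = 729 - 38 ≡ 9; y = λ·(19 - 9) - 29 ≡ 24. → (9, 24)

(9, 24)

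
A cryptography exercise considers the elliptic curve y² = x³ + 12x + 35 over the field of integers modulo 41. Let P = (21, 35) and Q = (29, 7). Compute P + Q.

(34, 31)

(21, 35) + (29, 7). λ = (7 - 35)/(29 - 21) ≡ 13/8 mod 41. 8⁻¹ ≡ 36 (mod 41), so λ ≡ 17.
  x = λ² - 21 - 29 = 289 - 50 ≡ 34; y = λ·(21 - 34) - 35 ≡ 31. → (34, 31)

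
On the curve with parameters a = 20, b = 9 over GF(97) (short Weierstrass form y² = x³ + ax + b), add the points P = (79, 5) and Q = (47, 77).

(67, 65)

(79, 5) + (47, 77). λ = (77 - 5)/(47 - 79) ≡ 72/65 mod 97. 65⁻¹ ≡ 3 (mod 97), so λ ≡ 22.
  x = λ² - 79 - 47 = 484 - 126 ≡ 67; y = λ·(79 - 67) - 5 ≡ 65. → (67, 65)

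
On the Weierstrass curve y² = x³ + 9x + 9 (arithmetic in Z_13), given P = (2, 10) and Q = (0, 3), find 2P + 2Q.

First 2P:
Repeated addition: build up to 2P.
2P: tangent at (2, 10): λ = (3·2² + 9)/(2·10) ≡ 8/7. 7⁻¹ ≡ 2 (mod 13), so λ ≡ 8·2 ≡ 3.
  x = λ² - 2 - 2 = 9 - 4 ≡ 5; y = λ·(2 - 5) - 10 ≡ 7. → (5, 7)
2P = (5, 7).
Next 2Q:
Repeated addition: build up to 2Q.
2Q: tangent at (0, 3): λ = (3·0² + 9)/(2·3) ≡ 9/6. 6⁻¹ ≡ 11 (mod 13), so λ ≡ 9·11 ≡ 8.
  x = λ² - 0 - 0 = 64 - 0 ≡ 12; y = λ·(0 - 12) - 3 ≡ 5. → (12, 5)
2Q = (12, 5).
Finally 2P + 2Q:
(5, 7) + (12, 5). λ = (5 - 7)/(12 - 5) ≡ 11/7 mod 13. 7⁻¹ ≡ 2 (mod 13), so λ ≡ 9.
  x = λ² - 5 - 12 = 81 - 17 ≡ 12; y = λ·(5 - 12) - 7 ≡ 8. → (12, 8)

(12, 8)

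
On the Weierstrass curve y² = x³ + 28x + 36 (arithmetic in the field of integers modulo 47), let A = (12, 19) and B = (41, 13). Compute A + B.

(12, 19) + (41, 13). λ = (13 - 19)/(41 - 12) ≡ 41/29 mod 47. 29⁻¹ ≡ 13 (mod 47), so λ ≡ 16.
  x = λ² - 12 - 41 = 256 - 53 ≡ 15; y = λ·(12 - 15) - 19 ≡ 27. → (15, 27)

(15, 27)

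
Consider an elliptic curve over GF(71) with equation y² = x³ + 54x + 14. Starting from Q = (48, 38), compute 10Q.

(35, 7)

Double-and-add on 10 = (1010)₂. Start with Q = (48, 38) for the leading 1-bit.
double: tangent at (48, 38): λ = (3·48² + 54)/(2·38) ≡ 8/5. 5⁻¹ ≡ 57 (mod 71), so λ ≡ 8·57 ≡ 30.
  x = λ² - 48 - 48 = 900 - 96 ≡ 23; y = λ·(48 - 23) - 38 ≡ 2. → (23, 2)
double: tangent at (23, 2): λ = (3·23² + 54)/(2·2) ≡ 8/4. 4⁻¹ ≡ 18 (mod 71), so λ ≡ 8·18 ≡ 2.
  x = λ² - 23 - 23 = 4 - 46 ≡ 29; y = λ·(23 - 29) - 2 ≡ 57. → (29, 57)
add Q: (29, 57) + (48, 38). λ = (38 - 57)/(48 - 29) ≡ 52/19 mod 71. 19⁻¹ ≡ 15 (mod 71), so λ ≡ 70.
  x = λ² - 29 - 48 = 4900 - 77 ≡ 66; y = λ·(29 - 66) - 57 ≡ 51. → (66, 51)
double: tangent at (66, 51): λ = (3·66² + 54)/(2·51) ≡ 58/31. 31⁻¹ ≡ 55 (mod 71) since 31·55 = 1705 ≡ 1, so λ ≡ 58·55 ≡ 66.
  x = λ² - 66 - 66 = 4356 - 132 ≡ 35; y = λ·(66 - 35) - 51 ≡ 7. → (35, 7)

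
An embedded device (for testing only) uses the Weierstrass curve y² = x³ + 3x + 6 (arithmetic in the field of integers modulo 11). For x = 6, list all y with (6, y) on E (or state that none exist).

x³ + 3x + 6 = 240 ≡ 9 (mod 11).
Square roots of 9 mod 11: 3 and 8 (since 3² = 9 ≡ 9).

3, 8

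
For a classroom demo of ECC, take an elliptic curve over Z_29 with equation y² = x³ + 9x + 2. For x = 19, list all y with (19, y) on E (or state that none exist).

none

x³ + 9x + 2 = 7032 ≡ 14 (mod 29).
14 is a non-residue mod 29; no y exists.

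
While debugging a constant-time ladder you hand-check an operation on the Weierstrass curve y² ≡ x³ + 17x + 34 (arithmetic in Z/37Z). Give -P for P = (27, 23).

(27, 14)

-(27, 23) = (27, -23 mod 37) = (27, 14).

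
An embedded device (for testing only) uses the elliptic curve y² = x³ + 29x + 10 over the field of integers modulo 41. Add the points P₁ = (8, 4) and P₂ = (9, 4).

(8, 4) + (9, 4). λ = (4 - 4)/(9 - 8) ≡ 0/1 mod 41. 1⁻¹ ≡ 1 (mod 41) since 1·1 = 1 ≡ 1, so λ ≡ 0.
  x = λ² - 8 - 9 = 0 - 17 ≡ 24; y = λ·(8 - 24) - 4 ≡ 37. → (24, 37)

(24, 37)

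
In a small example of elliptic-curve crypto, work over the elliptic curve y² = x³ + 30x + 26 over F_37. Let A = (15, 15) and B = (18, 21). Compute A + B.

(15, 15) + (18, 21). λ = (21 - 15)/(18 - 15) ≡ 6/3 mod 37. 3⁻¹ ≡ 25 (mod 37), so λ ≡ 2.
  x = λ² - 15 - 18 = 4 - 33 ≡ 8; y = λ·(15 - 8) - 15 ≡ 36. → (8, 36)

(8, 36)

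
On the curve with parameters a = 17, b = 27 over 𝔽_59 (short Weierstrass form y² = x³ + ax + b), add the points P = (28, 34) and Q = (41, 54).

(58, 56)

(28, 34) + (41, 54). λ = (54 - 34)/(41 - 28) ≡ 20/13 mod 59. 13⁻¹ ≡ 50 (mod 59), so λ ≡ 56.
  x = λ² - 28 - 41 = 3136 - 69 ≡ 58; y = λ·(28 - 58) - 34 ≡ 56. → (58, 56)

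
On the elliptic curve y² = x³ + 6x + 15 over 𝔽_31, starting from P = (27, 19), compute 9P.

Double-and-add on 9 = (1001)₂. Start with P = (27, 19) for the leading 1-bit.
double: tangent at (27, 19): λ = (3·27² + 6)/(2·19) ≡ 23/7. 7⁻¹ ≡ 9 (mod 31), so λ ≡ 23·9 ≡ 21.
  x = λ² - 27 - 27 = 441 - 54 ≡ 15; y = λ·(27 - 15) - 19 ≡ 16. → (15, 16)
double: tangent at (15, 16): λ = (3·15² + 6)/(2·16) ≡ 30/1. 1⁻¹ ≡ 1 (mod 31), so λ ≡ 30·1 ≡ 30.
  x = λ² - 15 - 15 = 900 - 30 ≡ 2; y = λ·(15 - 2) - 16 ≡ 2. → (2, 2)
double: tangent at (2, 2): λ = (3·2² + 6)/(2·2) ≡ 18/4. 4⁻¹ ≡ 8 (mod 31) since 4·8 = 32 ≡ 1, so λ ≡ 18·8 ≡ 20.
  x = λ² - 2 - 2 = 400 - 4 ≡ 24; y = λ·(2 - 24) - 2 ≡ 23. → (24, 23)
add P: (24, 23) + (27, 19). λ = (19 - 23)/(27 - 24) ≡ 27/3 mod 31. 3⁻¹ ≡ 21 (mod 31), so λ ≡ 9.
  x = λ² - 24 - 27 = 81 - 51 ≡ 30; y = λ·(24 - 30) - 23 ≡ 16. → (30, 16)

(30, 16)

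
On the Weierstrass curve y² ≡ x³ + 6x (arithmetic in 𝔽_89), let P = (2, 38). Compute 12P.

Double-and-add on 12 = (1100)₂. Start with P = (2, 38) for the leading 1-bit.
double: tangent at (2, 38): λ = (3·2² + 6)/(2·38) ≡ 18/76. 76⁻¹ ≡ 41 (mod 89) since 76·41 = 3116 ≡ 1, so λ ≡ 18·41 ≡ 26.
  x = λ² - 2 - 2 = 676 - 4 ≡ 49; y = λ·(2 - 49) - 38 ≡ 75. → (49, 75)
add P: (49, 75) + (2, 38). λ = (38 - 75)/(2 - 49) ≡ 52/42 mod 89. 42⁻¹ ≡ 53 (mod 89), so λ ≡ 86.
  x = λ² - 49 - 2 = 7396 - 51 ≡ 47; y = λ·(49 - 47) - 75 ≡ 8. → (47, 8)
double: tangent at (47, 8): λ = (3·47² + 6)/(2·8) ≡ 47/16. 16⁻¹ ≡ 39 (mod 89), so λ ≡ 47·39 ≡ 53.
  x = λ² - 47 - 47 = 2809 - 94 ≡ 45; y = λ·(47 - 45) - 8 ≡ 9. → (45, 9)
double: tangent at (45, 9): λ = (3·45² + 6)/(2·9) ≡ 29/18. 18⁻¹ ≡ 5 (mod 89) since 18·5 = 90 ≡ 1, so λ ≡ 29·5 ≡ 56.
  x = λ² - 45 - 45 = 3136 - 90 ≡ 20; y = λ·(45 - 20) - 9 ≡ 56. → (20, 56)

(20, 56)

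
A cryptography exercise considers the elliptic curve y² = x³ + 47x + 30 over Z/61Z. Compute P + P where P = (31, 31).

tangent at (31, 31): λ = (3·31² + 47)/(2·31) ≡ 2/1. 1⁻¹ ≡ 1 (mod 61), so λ ≡ 2·1 ≡ 2.
  x = λ² - 31 - 31 = 4 - 62 ≡ 3; y = λ·(31 - 3) - 31 ≡ 25. → (3, 25)

(3, 25)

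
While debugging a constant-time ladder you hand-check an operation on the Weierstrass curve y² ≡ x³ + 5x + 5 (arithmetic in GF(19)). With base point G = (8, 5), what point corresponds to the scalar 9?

(8, 5)

Repeated addition: build up to 9G.
2G: tangent at (8, 5): λ = (3·8² + 5)/(2·5) ≡ 7/10. 10⁻¹ ≡ 2 (mod 19), so λ ≡ 7·2 ≡ 14.
  x = λ² - 8 - 8 = 196 - 16 ≡ 9; y = λ·(8 - 9) - 5 ≡ 0. → (9, 0)
3G: (9, 0) + (8, 5). λ = (5 - 0)/(8 - 9) ≡ 5/18 mod 19. 18⁻¹ ≡ 18 (mod 19), so λ ≡ 14.
  x = λ² - 9 - 8 = 196 - 17 ≡ 8; y = λ·(9 - 8) - 0 ≡ 14. → (8, 14)
4G: (8, 14) + (8, 5): same x and y₁ ≡ -y₂, so the sum is the point at infinity.
5G: the point at infinity + (8, 5) = (8, 5) (identity).
6G: tangent at (8, 5): λ = (3·8² + 5)/(2·5) ≡ 7/10. 10⁻¹ ≡ 2 (mod 19) since 10·2 = 20 ≡ 1, so λ ≡ 7·2 ≡ 14.
  x = λ² - 8 - 8 = 196 - 16 ≡ 9; y = λ·(8 - 9) - 5 ≡ 0. → (9, 0)
7G: (9, 0) + (8, 5). λ = (5 - 0)/(8 - 9) ≡ 5/18 mod 19. 18⁻¹ ≡ 18 (mod 19) since 18·18 = 324 ≡ 1, so λ ≡ 14.
  x = λ² - 9 - 8 = 196 - 17 ≡ 8; y = λ·(9 - 8) - 0 ≡ 14. → (8, 14)
8G: (8, 14) + (8, 5): same x and y₁ ≡ -y₂, so the sum is the point at infinity.
9G: the point at infinity + (8, 5) = (8, 5) (identity).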